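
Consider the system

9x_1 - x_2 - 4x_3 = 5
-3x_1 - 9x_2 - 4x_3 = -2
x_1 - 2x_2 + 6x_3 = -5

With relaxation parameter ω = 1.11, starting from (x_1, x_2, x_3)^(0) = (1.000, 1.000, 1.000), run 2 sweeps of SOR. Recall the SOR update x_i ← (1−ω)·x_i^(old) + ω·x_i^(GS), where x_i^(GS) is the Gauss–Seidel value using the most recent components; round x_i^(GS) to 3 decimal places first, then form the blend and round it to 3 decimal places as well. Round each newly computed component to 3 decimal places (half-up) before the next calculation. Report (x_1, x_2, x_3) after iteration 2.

Iteration 1:
  x_1: GS value = (5 - (-1)·1.000 - (-4)·1.000) / (9) = 1.111;  x_1 ← (1−ω)·1.000 + ω·1.111 = 1.123
  x_2: GS value = (-2 - (-3)·1.123 - (-4)·1.000) / (-9) = -0.597;  x_2 ← (1−ω)·1.000 + ω·-0.597 = -0.773
  x_3: GS value = (-5 - (1)·1.123 - (-2)·-0.773) / (6) = -1.278;  x_3 ← (1−ω)·1.000 + ω·-1.278 = -1.529
Iteration 2:
  x_1: GS value = (5 - (-1)·-0.773 - (-4)·-1.529) / (9) = -0.210;  x_1 ← (1−ω)·1.123 + ω·-0.210 = -0.357
  x_2: GS value = (-2 - (-3)·-0.357 - (-4)·-1.529) / (-9) = 1.021;  x_2 ← (1−ω)·-0.773 + ω·1.021 = 1.218
  x_3: GS value = (-5 - (1)·-0.357 - (-2)·1.218) / (6) = -0.368;  x_3 ← (1−ω)·-1.529 + ω·-0.368 = -0.240

(-0.357, 1.218, -0.240)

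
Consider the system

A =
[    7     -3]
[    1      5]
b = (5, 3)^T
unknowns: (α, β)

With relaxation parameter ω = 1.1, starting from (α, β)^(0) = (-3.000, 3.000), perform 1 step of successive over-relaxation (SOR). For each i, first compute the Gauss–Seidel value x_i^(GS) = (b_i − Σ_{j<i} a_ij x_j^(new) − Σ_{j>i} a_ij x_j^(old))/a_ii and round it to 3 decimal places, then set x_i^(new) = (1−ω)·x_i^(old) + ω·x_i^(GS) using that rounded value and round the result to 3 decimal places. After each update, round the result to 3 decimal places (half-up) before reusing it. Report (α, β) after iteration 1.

(2.500, -0.190)

Iteration 1:
  α: GS value = (5 - (-3)·3.000) / (7) = 2.000;  α ← (1−ω)·-3.000 + ω·2.000 = 2.500
  β: GS value = (3 - (1)·2.500) / (5) = 0.100;  β ← (1−ω)·3.000 + ω·0.100 = -0.190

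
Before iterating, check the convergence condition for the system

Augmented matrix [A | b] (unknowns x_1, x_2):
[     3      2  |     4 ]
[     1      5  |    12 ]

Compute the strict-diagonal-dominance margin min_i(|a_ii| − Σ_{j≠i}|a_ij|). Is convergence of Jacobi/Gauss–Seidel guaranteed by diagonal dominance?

row 1: |3| − (2) = 1
row 2: |5| − (1) = 4
minimum over rows = 1 → strictly diagonally dominant (convergence guaranteed)

1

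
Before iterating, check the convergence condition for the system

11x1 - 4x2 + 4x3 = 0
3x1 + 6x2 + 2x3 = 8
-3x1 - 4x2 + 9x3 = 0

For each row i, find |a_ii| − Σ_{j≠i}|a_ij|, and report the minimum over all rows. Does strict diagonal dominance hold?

row 1: |11| − (4+4) = 3
row 2: |6| − (3+2) = 1
row 3: |9| − (3+4) = 2
minimum over rows = 1 → strictly diagonally dominant (convergence guaranteed)

1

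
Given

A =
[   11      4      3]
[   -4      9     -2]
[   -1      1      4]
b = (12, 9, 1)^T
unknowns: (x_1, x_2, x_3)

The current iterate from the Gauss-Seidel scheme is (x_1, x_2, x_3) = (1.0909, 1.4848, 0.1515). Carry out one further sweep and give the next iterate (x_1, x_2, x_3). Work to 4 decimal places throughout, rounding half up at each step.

One sweep:
  x_1 = (12 - (4)·1.4848 - (3)·0.1515) / (11) = 0.5097
  x_2 = (9 - (-4)·0.5097 - (-2)·0.1515) / (9) = 1.2602
  x_3 = (1 - (-1)·0.5097 - (1)·1.2602) / (4) = 0.0624

(0.5097, 1.2602, 0.0624)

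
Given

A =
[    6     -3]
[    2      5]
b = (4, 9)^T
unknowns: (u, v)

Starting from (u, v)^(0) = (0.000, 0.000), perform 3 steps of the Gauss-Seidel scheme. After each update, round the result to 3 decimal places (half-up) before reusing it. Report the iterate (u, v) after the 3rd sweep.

Iteration 1:
  u = (4 - (-3)·0.000) / (6) = 0.667
  v = (9 - (2)·0.667) / (5) = 1.533
Iteration 2:
  u = (4 - (-3)·1.533) / (6) = 1.433
  v = (9 - (2)·1.433) / (5) = 1.227
Iteration 3:
  u = (4 - (-3)·1.227) / (6) = 1.280
  v = (9 - (2)·1.280) / (5) = 1.288

(1.280, 1.288)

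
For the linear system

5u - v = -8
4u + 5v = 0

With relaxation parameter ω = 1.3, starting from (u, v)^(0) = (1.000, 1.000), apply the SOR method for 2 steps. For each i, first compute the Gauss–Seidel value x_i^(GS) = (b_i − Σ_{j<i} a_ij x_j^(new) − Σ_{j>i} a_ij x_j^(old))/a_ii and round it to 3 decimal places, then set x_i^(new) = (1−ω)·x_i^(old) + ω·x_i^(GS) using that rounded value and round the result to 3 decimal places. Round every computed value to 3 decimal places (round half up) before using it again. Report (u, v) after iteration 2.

Iteration 1:
  u: GS value = (-8 - (-1)·1.000) / (5) = -1.400;  u ← (1−ω)·1.000 + ω·-1.400 = -2.120
  v: GS value = (0 - (4)·-2.120) / (5) = 1.696;  v ← (1−ω)·1.000 + ω·1.696 = 1.905
Iteration 2:
  u: GS value = (-8 - (-1)·1.905) / (5) = -1.219;  u ← (1−ω)·-2.120 + ω·-1.219 = -0.949
  v: GS value = (0 - (4)·-0.949) / (5) = 0.759;  v ← (1−ω)·1.905 + ω·0.759 = 0.415

(-0.949, 0.415)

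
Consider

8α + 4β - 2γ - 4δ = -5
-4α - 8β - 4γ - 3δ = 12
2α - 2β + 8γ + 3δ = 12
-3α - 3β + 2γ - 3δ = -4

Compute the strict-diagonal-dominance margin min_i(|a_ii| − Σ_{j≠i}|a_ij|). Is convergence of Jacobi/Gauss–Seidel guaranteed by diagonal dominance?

row 1: |8| − (4+2+4) = -2
row 2: |-8| − (4+4+3) = -3
row 3: |8| − (2+2+3) = 1
row 4: |-3| − (3+3+2) = -5
minimum over rows = -5 → not strictly diagonally dominant

-5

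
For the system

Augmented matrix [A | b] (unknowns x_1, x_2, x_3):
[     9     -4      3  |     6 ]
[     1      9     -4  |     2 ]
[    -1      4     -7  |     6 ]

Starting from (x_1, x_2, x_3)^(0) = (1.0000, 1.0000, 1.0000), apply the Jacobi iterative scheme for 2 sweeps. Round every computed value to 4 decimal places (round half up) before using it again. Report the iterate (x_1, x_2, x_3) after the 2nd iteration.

(1.0565, -0.0547, -0.6508)

Iteration 1:
  x_1 = (6 - (-4)·1.0000 - (3)·1.0000) / (9) = 0.7778
  x_2 = (2 - (1)·1.0000 - (-4)·1.0000) / (9) = 0.5556
  x_3 = (6 - (-1)·1.0000 - (4)·1.0000) / (-7) = -0.4286
Iteration 2:
  x_1 = (6 - (-4)·0.5556 - (3)·-0.4286) / (9) = 1.0565
  x_2 = (2 - (1)·0.7778 - (-4)·-0.4286) / (9) = -0.0547
  x_3 = (6 - (-1)·0.7778 - (4)·0.5556) / (-7) = -0.6508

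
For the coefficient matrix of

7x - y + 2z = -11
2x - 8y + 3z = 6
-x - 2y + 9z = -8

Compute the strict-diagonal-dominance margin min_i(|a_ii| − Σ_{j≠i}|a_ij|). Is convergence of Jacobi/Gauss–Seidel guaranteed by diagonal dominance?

row 1: |7| − (1+2) = 4
row 2: |-8| − (2+3) = 3
row 3: |9| − (1+2) = 6
minimum over rows = 3 → strictly diagonally dominant (convergence guaranteed)

3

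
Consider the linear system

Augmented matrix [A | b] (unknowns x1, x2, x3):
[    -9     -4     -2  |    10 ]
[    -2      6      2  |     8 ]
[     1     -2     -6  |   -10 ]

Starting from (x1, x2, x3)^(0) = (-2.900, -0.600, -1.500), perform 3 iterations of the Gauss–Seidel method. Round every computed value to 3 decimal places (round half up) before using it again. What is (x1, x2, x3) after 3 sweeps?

Iteration 1:
  x1 = (10 - (-4)·-0.600 - (-2)·-1.500) / (-9) = -0.511
  x2 = (8 - (-2)·-0.511 - (2)·-1.500) / (6) = 1.663
  x3 = (-10 - (1)·-0.511 - (-2)·1.663) / (-6) = 1.027
Iteration 2:
  x1 = (10 - (-4)·1.663 - (-2)·1.027) / (-9) = -2.078
  x2 = (8 - (-2)·-2.078 - (2)·1.027) / (6) = 0.298
  x3 = (-10 - (1)·-2.078 - (-2)·0.298) / (-6) = 1.221
Iteration 3:
  x1 = (10 - (-4)·0.298 - (-2)·1.221) / (-9) = -1.515
  x2 = (8 - (-2)·-1.515 - (2)·1.221) / (6) = 0.421
  x3 = (-10 - (1)·-1.515 - (-2)·0.421) / (-6) = 1.274

(-1.515, 0.421, 1.274)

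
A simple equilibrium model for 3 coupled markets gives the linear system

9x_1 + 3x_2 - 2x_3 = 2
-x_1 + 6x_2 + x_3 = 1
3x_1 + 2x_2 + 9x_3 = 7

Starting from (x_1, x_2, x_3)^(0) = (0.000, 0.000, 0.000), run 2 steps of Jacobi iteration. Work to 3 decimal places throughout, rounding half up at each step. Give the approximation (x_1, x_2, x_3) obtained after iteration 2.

Iteration 1:
  x_1 = (2 - (3)·0.000 - (-2)·0.000) / (9) = 0.222
  x_2 = (1 - (-1)·0.000 - (1)·0.000) / (6) = 0.167
  x_3 = (7 - (3)·0.000 - (2)·0.000) / (9) = 0.778
Iteration 2:
  x_1 = (2 - (3)·0.167 - (-2)·0.778) / (9) = 0.339
  x_2 = (1 - (-1)·0.222 - (1)·0.778) / (6) = 0.074
  x_3 = (7 - (3)·0.222 - (2)·0.167) / (9) = 0.667

(0.339, 0.074, 0.667)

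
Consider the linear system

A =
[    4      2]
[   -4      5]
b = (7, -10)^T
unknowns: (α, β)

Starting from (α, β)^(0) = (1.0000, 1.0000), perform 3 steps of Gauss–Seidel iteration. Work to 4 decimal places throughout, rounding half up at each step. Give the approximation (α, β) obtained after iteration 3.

Iteration 1:
  α = (7 - (2)·1.0000) / (4) = 1.2500
  β = (-10 - (-4)·1.2500) / (5) = -1.0000
Iteration 2:
  α = (7 - (2)·-1.0000) / (4) = 2.2500
  β = (-10 - (-4)·2.2500) / (5) = -0.2000
Iteration 3:
  α = (7 - (2)·-0.2000) / (4) = 1.8500
  β = (-10 - (-4)·1.8500) / (5) = -0.5200

(1.8500, -0.5200)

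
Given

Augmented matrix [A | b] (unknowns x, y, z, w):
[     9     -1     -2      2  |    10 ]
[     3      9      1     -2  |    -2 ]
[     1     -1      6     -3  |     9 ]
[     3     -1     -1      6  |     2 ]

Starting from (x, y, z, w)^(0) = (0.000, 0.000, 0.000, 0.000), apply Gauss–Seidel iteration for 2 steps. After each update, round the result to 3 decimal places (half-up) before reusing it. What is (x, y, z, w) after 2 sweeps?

(1.342, -0.831, 1.079, -0.296)

Iteration 1:
  x = (10 - (-1)·0.000 - (-2)·0.000 - (2)·0.000) / (9) = 1.111
  y = (-2 - (3)·1.111 - (1)·0.000 - (-2)·0.000) / (9) = -0.593
  z = (9 - (1)·1.111 - (-1)·-0.593 - (-3)·0.000) / (6) = 1.216
  w = (2 - (3)·1.111 - (-1)·-0.593 - (-1)·1.216) / (6) = -0.118
Iteration 2:
  x = (10 - (-1)·-0.593 - (-2)·1.216 - (2)·-0.118) / (9) = 1.342
  y = (-2 - (3)·1.342 - (1)·1.216 - (-2)·-0.118) / (9) = -0.831
  z = (9 - (1)·1.342 - (-1)·-0.831 - (-3)·-0.118) / (6) = 1.079
  w = (2 - (3)·1.342 - (-1)·-0.831 - (-1)·1.079) / (6) = -0.296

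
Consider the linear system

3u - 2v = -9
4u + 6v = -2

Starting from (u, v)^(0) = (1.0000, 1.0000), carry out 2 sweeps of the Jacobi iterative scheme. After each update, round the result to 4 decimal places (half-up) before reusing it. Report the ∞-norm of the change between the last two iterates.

2.2222

Iteration 1:
  u = (-9 - (-2)·1.0000) / (3) = -2.3333
  v = (-2 - (4)·1.0000) / (6) = -1.0000
Iteration 2:
  u = (-9 - (-2)·-1.0000) / (3) = -3.6667
  v = (-2 - (4)·-2.3333) / (6) = 1.2222
Change: (-1.3334, 2.2222) → max |·| = 2.2222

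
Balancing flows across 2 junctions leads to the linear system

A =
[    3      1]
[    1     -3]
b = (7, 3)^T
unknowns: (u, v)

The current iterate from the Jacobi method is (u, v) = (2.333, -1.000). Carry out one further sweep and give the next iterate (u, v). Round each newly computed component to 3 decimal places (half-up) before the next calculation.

One sweep:
  u = (7 - (1)·-1.000) / (3) = 2.667
  v = (3 - (1)·2.333) / (-3) = -0.222

(2.667, -0.222)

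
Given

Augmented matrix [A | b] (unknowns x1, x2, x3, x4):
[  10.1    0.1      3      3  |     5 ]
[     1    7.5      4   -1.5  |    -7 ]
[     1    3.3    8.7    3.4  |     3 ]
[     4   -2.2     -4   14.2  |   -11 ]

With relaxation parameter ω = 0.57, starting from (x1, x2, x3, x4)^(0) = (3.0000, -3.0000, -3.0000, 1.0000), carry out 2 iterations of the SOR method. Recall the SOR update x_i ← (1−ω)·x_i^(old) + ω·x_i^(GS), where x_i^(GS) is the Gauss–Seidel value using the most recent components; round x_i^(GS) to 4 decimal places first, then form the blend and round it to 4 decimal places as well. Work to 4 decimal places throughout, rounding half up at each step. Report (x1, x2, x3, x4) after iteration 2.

(1.4283, -0.7380, -0.1358, -1.0172)

Iteration 1:
  x1: GS value = (5 - (0.1)·-3.0000 - (3)·-3.0000 - (3)·1.0000) / (10.1) = 1.1188;  x1 ← (1−ω)·3.0000 + ω·1.1188 = 1.9277
  x2: GS value = (-7 - (1)·1.9277 - (4)·-3.0000 - (-1.5)·1.0000) / (7.5) = 0.6096;  x2 ← (1−ω)·-3.0000 + ω·0.6096 = -0.9425
  x3: GS value = (3 - (1)·1.9277 - (3.3)·-0.9425 - (3.4)·1.0000) / (8.7) = 0.0899;  x3 ← (1−ω)·-3.0000 + ω·0.0899 = -1.2388
  x4: GS value = (-11 - (4)·1.9277 - (-2.2)·-0.9425 - (-4)·-1.2388) / (14.2) = -1.8126;  x4 ← (1−ω)·1.0000 + ω·-1.8126 = -0.6032
Iteration 2:
  x1: GS value = (5 - (0.1)·-0.9425 - (3)·-1.2388 - (3)·-0.6032) / (10.1) = 1.0515;  x1 ← (1−ω)·1.9277 + ω·1.0515 = 1.4283
  x2: GS value = (-7 - (1)·1.4283 - (4)·-1.2388 - (-1.5)·-0.6032) / (7.5) = -0.5837;  x2 ← (1−ω)·-0.9425 + ω·-0.5837 = -0.7380
  x3: GS value = (3 - (1)·1.4283 - (3.3)·-0.7380 - (3.4)·-0.6032) / (8.7) = 0.6963;  x3 ← (1−ω)·-1.2388 + ω·0.6963 = -0.1358
  x4: GS value = (-11 - (4)·1.4283 - (-2.2)·-0.7380 - (-4)·-0.1358) / (14.2) = -1.3296;  x4 ← (1−ω)·-0.6032 + ω·-1.3296 = -1.0172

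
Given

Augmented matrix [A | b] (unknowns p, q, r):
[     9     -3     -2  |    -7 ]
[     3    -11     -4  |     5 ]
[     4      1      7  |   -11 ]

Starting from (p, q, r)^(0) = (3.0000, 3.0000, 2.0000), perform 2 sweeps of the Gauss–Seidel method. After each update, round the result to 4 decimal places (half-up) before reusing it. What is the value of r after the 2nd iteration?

-0.6769

Iteration 1:
  p = (-7 - (-3)·3.0000 - (-2)·2.0000) / (9) = 0.6667
  q = (5 - (3)·0.6667 - (-4)·2.0000) / (-11) = -1.0000
  r = (-11 - (4)·0.6667 - (1)·-1.0000) / (7) = -1.8095
Iteration 2:
  p = (-7 - (-3)·-1.0000 - (-2)·-1.8095) / (9) = -1.5132
  q = (5 - (3)·-1.5132 - (-4)·-1.8095) / (-11) = -0.2092
  r = (-11 - (4)·-1.5132 - (1)·-0.2092) / (7) = -0.6769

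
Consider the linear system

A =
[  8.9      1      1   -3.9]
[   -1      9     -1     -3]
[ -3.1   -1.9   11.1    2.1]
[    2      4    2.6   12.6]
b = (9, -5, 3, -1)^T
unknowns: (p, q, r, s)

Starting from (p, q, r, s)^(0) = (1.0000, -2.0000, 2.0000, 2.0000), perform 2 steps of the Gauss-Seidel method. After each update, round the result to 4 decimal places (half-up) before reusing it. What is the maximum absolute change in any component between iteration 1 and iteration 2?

1.2828

Iteration 1:
  p = (9 - (1)·-2.0000 - (1)·2.0000 - (-3.9)·2.0000) / (8.9) = 1.8876
  q = (-5 - (-1)·1.8876 - (-1)·2.0000 - (-3)·2.0000) / (9) = 0.5431
  r = (3 - (-3.1)·1.8876 - (-1.9)·0.5431 - (2.1)·2.0000) / (11.1) = 0.5120
  s = (-1 - (2)·1.8876 - (4)·0.5431 - (2.6)·0.5120) / (12.6) = -0.6570
Iteration 2:
  p = (9 - (1)·0.5431 - (1)·0.5120 - (-3.9)·-0.6570) / (8.9) = 0.6048
  q = (-5 - (-1)·0.6048 - (-1)·0.5120 - (-3)·-0.6570) / (9) = -0.6505
  r = (3 - (-3.1)·0.6048 - (-1.9)·-0.6505 - (2.1)·-0.6570) / (11.1) = 0.4521
  s = (-1 - (2)·0.6048 - (4)·-0.6505 - (2.6)·0.4521) / (12.6) = -0.0621
Change: (-1.2828, -1.1936, -0.0599, 0.5949) → max |·| = 1.2828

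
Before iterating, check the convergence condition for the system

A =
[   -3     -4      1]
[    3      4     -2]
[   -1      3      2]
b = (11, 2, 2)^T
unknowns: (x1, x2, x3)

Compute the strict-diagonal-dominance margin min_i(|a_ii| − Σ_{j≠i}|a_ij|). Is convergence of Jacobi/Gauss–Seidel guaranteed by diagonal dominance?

-2

row 1: |-3| − (4+1) = -2
row 2: |4| − (3+2) = -1
row 3: |2| − (1+3) = -2
minimum over rows = -2 → not strictly diagonally dominant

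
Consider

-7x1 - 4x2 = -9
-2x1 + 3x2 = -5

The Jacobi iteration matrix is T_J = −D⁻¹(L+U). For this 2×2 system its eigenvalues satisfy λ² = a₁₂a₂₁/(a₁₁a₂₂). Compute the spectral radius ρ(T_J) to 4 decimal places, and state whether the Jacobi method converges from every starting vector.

0.6172

a₁₂a₂₁/(a₁₁a₂₂) = (-4)·(-2) / ((-7)·(3)) = -0.380952
ρ = √|-0.380952| = √0.380952 = 0.6172
ρ < 1, so Jacobi converges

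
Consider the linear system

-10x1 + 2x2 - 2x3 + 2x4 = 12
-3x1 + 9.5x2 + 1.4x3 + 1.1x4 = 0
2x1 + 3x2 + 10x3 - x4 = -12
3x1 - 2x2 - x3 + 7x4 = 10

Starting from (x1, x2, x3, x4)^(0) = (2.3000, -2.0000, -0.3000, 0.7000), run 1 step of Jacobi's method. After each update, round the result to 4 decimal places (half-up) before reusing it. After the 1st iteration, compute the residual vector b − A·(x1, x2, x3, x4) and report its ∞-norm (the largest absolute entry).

Iteration 1:
  x1 = (12 - (2)·-2.0000 - (-2)·-0.3000 - (2)·0.7000) / (-10) = -1.4000
  x2 = (0 - (-3)·2.3000 - (1.4)·-0.3000 - (1.1)·0.7000) / (9.5) = 0.6895
  x3 = (-12 - (2)·2.3000 - (3)·-2.0000 - (-1)·0.7000) / (10) = -0.9900
  x4 = (10 - (3)·2.3000 - (-2)·-2.0000 - (-1)·-0.3000) / (7) = -0.1714
Residual b − A·x = (-5.0162, -9.1757, -1.5399, 15.7888); ∞-norm = 15.7888

15.7888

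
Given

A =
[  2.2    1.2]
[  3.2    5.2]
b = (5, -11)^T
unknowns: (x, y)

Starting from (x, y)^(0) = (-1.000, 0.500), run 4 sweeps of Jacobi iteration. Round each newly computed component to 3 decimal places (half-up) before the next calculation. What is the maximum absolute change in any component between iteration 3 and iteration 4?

Iteration 1:
  x = (5 - (1.2)·0.500) / (2.2) = 2.000
  y = (-11 - (3.2)·-1.000) / (5.2) = -1.500
Iteration 2:
  x = (5 - (1.2)·-1.500) / (2.2) = 3.091
  y = (-11 - (3.2)·2.000) / (5.2) = -3.346
Iteration 3:
  x = (5 - (1.2)·-3.346) / (2.2) = 4.098
  y = (-11 - (3.2)·3.091) / (5.2) = -4.018
Iteration 4:
  x = (5 - (1.2)·-4.018) / (2.2) = 4.464
  y = (-11 - (3.2)·4.098) / (5.2) = -4.637
Change: (0.366, -0.619) → max |·| = 0.619

0.619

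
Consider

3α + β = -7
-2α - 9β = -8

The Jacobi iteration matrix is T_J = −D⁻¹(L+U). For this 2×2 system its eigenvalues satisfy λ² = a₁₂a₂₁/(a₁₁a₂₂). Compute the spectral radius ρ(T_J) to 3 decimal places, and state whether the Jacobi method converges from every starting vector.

a₁₂a₂₁/(a₁₁a₂₂) = (1)·(-2) / ((3)·(-9)) = 0.074074
ρ = √|0.074074| = √0.074074 = 0.272
ρ < 1, so Jacobi converges

0.272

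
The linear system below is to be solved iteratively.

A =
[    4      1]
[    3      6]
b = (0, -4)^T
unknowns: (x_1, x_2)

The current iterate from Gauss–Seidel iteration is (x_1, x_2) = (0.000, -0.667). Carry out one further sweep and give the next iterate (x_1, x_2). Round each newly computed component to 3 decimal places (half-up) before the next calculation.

(0.167, -0.750)

One sweep:
  x_1 = (0 - (1)·-0.667) / (4) = 0.167
  x_2 = (-4 - (3)·0.167) / (6) = -0.750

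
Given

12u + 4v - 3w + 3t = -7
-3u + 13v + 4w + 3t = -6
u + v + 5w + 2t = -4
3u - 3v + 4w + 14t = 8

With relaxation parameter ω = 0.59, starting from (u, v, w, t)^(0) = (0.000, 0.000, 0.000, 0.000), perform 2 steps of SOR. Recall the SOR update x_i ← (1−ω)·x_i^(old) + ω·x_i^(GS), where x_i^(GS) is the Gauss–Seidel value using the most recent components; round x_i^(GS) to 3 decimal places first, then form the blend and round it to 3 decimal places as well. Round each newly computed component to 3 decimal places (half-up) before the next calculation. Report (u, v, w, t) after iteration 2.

(-0.540, -0.461, -0.612, 0.617)

Iteration 1:
  u: GS value = (-7 - (4)·0.000 - (-3)·0.000 - (3)·0.000) / (12) = -0.583;  u ← (1−ω)·0.000 + ω·-0.583 = -0.344
  v: GS value = (-6 - (-3)·-0.344 - (4)·0.000 - (3)·0.000) / (13) = -0.541;  v ← (1−ω)·0.000 + ω·-0.541 = -0.319
  w: GS value = (-4 - (1)·-0.344 - (1)·-0.319 - (2)·0.000) / (5) = -0.667;  w ← (1−ω)·0.000 + ω·-0.667 = -0.394
  t: GS value = (8 - (3)·-0.344 - (-3)·-0.319 - (4)·-0.394) / (14) = 0.689;  t ← (1−ω)·0.000 + ω·0.689 = 0.407
Iteration 2:
  u: GS value = (-7 - (4)·-0.319 - (-3)·-0.394 - (3)·0.407) / (12) = -0.677;  u ← (1−ω)·-0.344 + ω·-0.677 = -0.540
  v: GS value = (-6 - (-3)·-0.540 - (4)·-0.394 - (3)·0.407) / (13) = -0.559;  v ← (1−ω)·-0.319 + ω·-0.559 = -0.461
  w: GS value = (-4 - (1)·-0.540 - (1)·-0.461 - (2)·0.407) / (5) = -0.763;  w ← (1−ω)·-0.394 + ω·-0.763 = -0.612
  t: GS value = (8 - (3)·-0.540 - (-3)·-0.461 - (4)·-0.612) / (14) = 0.763;  t ← (1−ω)·0.407 + ω·0.763 = 0.617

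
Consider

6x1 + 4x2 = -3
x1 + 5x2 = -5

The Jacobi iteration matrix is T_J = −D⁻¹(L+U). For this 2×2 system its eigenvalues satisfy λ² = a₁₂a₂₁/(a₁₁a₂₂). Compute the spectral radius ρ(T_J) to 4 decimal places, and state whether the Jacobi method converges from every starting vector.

a₁₂a₂₁/(a₁₁a₂₂) = (4)·(1) / ((6)·(5)) = 0.133333
ρ = √|0.133333| = √0.133333 = 0.3651
ρ < 1, so Jacobi converges

0.3651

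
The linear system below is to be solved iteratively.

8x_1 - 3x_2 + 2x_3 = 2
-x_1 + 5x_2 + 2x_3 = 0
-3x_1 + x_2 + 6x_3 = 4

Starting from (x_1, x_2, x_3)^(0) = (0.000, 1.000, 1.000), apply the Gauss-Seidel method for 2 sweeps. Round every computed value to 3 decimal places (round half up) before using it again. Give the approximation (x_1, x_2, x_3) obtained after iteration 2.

(-0.099, -0.383, 0.681)

Iteration 1:
  x_1 = (2 - (-3)·1.000 - (2)·1.000) / (8) = 0.375
  x_2 = (0 - (-1)·0.375 - (2)·1.000) / (5) = -0.325
  x_3 = (4 - (-3)·0.375 - (1)·-0.325) / (6) = 0.908
Iteration 2:
  x_1 = (2 - (-3)·-0.325 - (2)·0.908) / (8) = -0.099
  x_2 = (0 - (-1)·-0.099 - (2)·0.908) / (5) = -0.383
  x_3 = (4 - (-3)·-0.099 - (1)·-0.383) / (6) = 0.681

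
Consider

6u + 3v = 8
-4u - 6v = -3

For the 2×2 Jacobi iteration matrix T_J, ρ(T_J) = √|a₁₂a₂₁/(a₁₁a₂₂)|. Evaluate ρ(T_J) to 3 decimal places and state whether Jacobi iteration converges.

0.577

a₁₂a₂₁/(a₁₁a₂₂) = (3)·(-4) / ((6)·(-6)) = 0.333333
ρ = √|0.333333| = √0.333333 = 0.577
ρ < 1, so Jacobi converges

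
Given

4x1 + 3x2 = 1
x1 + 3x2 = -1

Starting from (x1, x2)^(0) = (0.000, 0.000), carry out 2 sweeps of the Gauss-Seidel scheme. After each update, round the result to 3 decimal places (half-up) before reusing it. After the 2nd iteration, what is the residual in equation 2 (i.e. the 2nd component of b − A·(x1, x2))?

Iteration 1:
  x1 = (1 - (3)·0.000) / (4) = 0.250
  x2 = (-1 - (1)·0.250) / (3) = -0.417
Iteration 2:
  x1 = (1 - (3)·-0.417) / (4) = 0.563
  x2 = (-1 - (1)·0.563) / (3) = -0.521
Residual b − A·x = (0.311, 0.000)

0.000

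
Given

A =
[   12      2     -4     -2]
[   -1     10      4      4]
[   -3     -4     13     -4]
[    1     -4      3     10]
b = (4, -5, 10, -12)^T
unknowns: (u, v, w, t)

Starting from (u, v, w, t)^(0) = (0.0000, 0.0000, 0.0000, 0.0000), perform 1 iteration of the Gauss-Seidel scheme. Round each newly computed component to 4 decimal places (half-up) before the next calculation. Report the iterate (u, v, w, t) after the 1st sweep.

(0.3333, -0.4667, 0.7025, -1.6308)

Iteration 1:
  u = (4 - (2)·0.0000 - (-4)·0.0000 - (-2)·0.0000) / (12) = 0.3333
  v = (-5 - (-1)·0.3333 - (4)·0.0000 - (4)·0.0000) / (10) = -0.4667
  w = (10 - (-3)·0.3333 - (-4)·-0.4667 - (-4)·0.0000) / (13) = 0.7025
  t = (-12 - (1)·0.3333 - (-4)·-0.4667 - (3)·0.7025) / (10) = -1.6308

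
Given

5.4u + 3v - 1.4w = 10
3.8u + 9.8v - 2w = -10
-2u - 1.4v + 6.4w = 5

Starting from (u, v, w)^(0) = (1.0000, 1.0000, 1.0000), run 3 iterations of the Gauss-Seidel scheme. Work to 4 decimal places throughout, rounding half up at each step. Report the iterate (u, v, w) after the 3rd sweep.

(3.2588, -2.0272, 1.3562)

Iteration 1:
  u = (10 - (3)·1.0000 - (-1.4)·1.0000) / (5.4) = 1.5556
  v = (-10 - (3.8)·1.5556 - (-2)·1.0000) / (9.8) = -1.4195
  w = (5 - (-2)·1.5556 - (-1.4)·-1.4195) / (6.4) = 0.9569
Iteration 2:
  u = (10 - (3)·-1.4195 - (-1.4)·0.9569) / (5.4) = 2.8885
  v = (-10 - (3.8)·2.8885 - (-2)·0.9569) / (9.8) = -1.9452
  w = (5 - (-2)·2.8885 - (-1.4)·-1.9452) / (6.4) = 1.2584
Iteration 3:
  u = (10 - (3)·-1.9452 - (-1.4)·1.2584) / (5.4) = 3.2588
  v = (-10 - (3.8)·3.2588 - (-2)·1.2584) / (9.8) = -2.0272
  w = (5 - (-2)·3.2588 - (-1.4)·-2.0272) / (6.4) = 1.3562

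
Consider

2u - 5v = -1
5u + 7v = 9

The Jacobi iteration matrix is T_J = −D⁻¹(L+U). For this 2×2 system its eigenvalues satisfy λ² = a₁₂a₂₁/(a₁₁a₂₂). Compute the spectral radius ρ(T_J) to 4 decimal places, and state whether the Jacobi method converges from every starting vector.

1.3363

a₁₂a₂₁/(a₁₁a₂₂) = (-5)·(5) / ((2)·(7)) = -1.785714
ρ = √|-1.785714| = √1.785714 = 1.3363
ρ > 1, so Jacobi diverges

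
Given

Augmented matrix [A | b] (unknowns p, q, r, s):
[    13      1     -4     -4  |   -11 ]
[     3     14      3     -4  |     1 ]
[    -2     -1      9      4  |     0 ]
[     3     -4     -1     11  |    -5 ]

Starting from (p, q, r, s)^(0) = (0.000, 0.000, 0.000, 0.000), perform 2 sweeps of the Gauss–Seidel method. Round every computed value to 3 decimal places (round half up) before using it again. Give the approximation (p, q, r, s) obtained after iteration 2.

(-0.960, 0.270, -0.118, -0.105)

Iteration 1:
  p = (-11 - (1)·0.000 - (-4)·0.000 - (-4)·0.000) / (13) = -0.846
  q = (1 - (3)·-0.846 - (3)·0.000 - (-4)·0.000) / (14) = 0.253
  r = (0 - (-2)·-0.846 - (-1)·0.253 - (4)·0.000) / (9) = -0.160
  s = (-5 - (3)·-0.846 - (-4)·0.253 - (-1)·-0.160) / (11) = -0.146
Iteration 2:
  p = (-11 - (1)·0.253 - (-4)·-0.160 - (-4)·-0.146) / (13) = -0.960
  q = (1 - (3)·-0.960 - (3)·-0.160 - (-4)·-0.146) / (14) = 0.270
  r = (0 - (-2)·-0.960 - (-1)·0.270 - (4)·-0.146) / (9) = -0.118
  s = (-5 - (3)·-0.960 - (-4)·0.270 - (-1)·-0.118) / (11) = -0.105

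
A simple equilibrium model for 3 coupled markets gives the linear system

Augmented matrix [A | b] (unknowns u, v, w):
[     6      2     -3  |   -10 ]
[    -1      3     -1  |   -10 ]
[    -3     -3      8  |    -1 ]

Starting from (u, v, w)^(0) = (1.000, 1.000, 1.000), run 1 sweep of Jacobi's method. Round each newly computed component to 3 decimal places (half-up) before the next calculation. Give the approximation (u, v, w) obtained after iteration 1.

(-1.500, -2.667, 0.625)

Iteration 1:
  u = (-10 - (2)·1.000 - (-3)·1.000) / (6) = -1.500
  v = (-10 - (-1)·1.000 - (-1)·1.000) / (3) = -2.667
  w = (-1 - (-3)·1.000 - (-3)·1.000) / (8) = 0.625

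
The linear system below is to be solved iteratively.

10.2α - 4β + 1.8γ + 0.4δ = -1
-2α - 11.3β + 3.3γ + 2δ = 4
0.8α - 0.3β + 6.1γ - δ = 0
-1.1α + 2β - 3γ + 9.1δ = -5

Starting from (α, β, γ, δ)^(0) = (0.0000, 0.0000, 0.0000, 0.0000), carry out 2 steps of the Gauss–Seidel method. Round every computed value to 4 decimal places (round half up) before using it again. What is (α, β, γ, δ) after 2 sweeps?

(-0.2102, -0.4043, -0.0724, -0.5099)

Iteration 1:
  α = (-1 - (-4)·0.0000 - (1.8)·0.0000 - (0.4)·0.0000) / (10.2) = -0.0980
  β = (4 - (-2)·-0.0980 - (3.3)·0.0000 - (2)·0.0000) / (-11.3) = -0.3366
  γ = (0 - (0.8)·-0.0980 - (-0.3)·-0.3366 - (-1)·0.0000) / (6.1) = -0.0037
  δ = (-5 - (-1.1)·-0.0980 - (2)·-0.3366 - (-3)·-0.0037) / (9.1) = -0.4885
Iteration 2:
  α = (-1 - (-4)·-0.3366 - (1.8)·-0.0037 - (0.4)·-0.4885) / (10.2) = -0.2102
  β = (4 - (-2)·-0.2102 - (3.3)·-0.0037 - (2)·-0.4885) / (-11.3) = -0.4043
  γ = (0 - (0.8)·-0.2102 - (-0.3)·-0.4043 - (-1)·-0.4885) / (6.1) = -0.0724
  δ = (-5 - (-1.1)·-0.2102 - (2)·-0.4043 - (-3)·-0.0724) / (9.1) = -0.5099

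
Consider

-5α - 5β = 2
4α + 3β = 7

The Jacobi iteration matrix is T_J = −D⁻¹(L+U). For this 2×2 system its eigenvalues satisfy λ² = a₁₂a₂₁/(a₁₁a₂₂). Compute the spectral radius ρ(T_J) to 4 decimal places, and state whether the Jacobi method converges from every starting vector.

a₁₂a₂₁/(a₁₁a₂₂) = (-5)·(4) / ((-5)·(3)) = 1.333333
ρ = √|1.333333| = √1.333333 = 1.1547
ρ > 1, so Jacobi diverges

1.1547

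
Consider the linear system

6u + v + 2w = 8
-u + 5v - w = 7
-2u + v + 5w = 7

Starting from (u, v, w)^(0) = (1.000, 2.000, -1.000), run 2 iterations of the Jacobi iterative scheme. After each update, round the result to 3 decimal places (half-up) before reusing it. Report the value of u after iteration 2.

Iteration 1:
  u = (8 - (1)·2.000 - (2)·-1.000) / (6) = 1.333
  v = (7 - (-1)·1.000 - (-1)·-1.000) / (5) = 1.400
  w = (7 - (-2)·1.000 - (1)·2.000) / (5) = 1.400
Iteration 2:
  u = (8 - (1)·1.400 - (2)·1.400) / (6) = 0.633
  v = (7 - (-1)·1.333 - (-1)·1.400) / (5) = 1.947
  w = (7 - (-2)·1.333 - (1)·1.400) / (5) = 1.653

0.633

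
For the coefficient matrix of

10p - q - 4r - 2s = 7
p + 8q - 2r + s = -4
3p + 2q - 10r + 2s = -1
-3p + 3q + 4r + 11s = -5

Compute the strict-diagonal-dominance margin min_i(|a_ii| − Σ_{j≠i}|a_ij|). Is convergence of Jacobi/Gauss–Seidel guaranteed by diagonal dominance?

row 1: |10| − (1+4+2) = 3
row 2: |8| − (1+2+1) = 4
row 3: |-10| − (3+2+2) = 3
row 4: |11| − (3+3+4) = 1
minimum over rows = 1 → strictly diagonally dominant (convergence guaranteed)

1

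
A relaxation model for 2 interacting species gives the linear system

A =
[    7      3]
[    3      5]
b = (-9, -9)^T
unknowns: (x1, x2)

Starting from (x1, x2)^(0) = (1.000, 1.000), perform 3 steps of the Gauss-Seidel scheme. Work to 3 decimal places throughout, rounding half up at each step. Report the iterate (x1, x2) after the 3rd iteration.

(-0.760, -1.344)

Iteration 1:
  x1 = (-9 - (3)·1.000) / (7) = -1.714
  x2 = (-9 - (3)·-1.714) / (5) = -0.772
Iteration 2:
  x1 = (-9 - (3)·-0.772) / (7) = -0.955
  x2 = (-9 - (3)·-0.955) / (5) = -1.227
Iteration 3:
  x1 = (-9 - (3)·-1.227) / (7) = -0.760
  x2 = (-9 - (3)·-0.760) / (5) = -1.344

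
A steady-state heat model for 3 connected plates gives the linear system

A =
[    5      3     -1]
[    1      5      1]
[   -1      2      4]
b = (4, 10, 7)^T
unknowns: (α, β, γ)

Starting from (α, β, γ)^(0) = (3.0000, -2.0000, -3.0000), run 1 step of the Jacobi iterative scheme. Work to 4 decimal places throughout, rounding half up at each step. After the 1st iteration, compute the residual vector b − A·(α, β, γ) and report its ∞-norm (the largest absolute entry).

9.6000

Iteration 1:
  α = (4 - (3)·-2.0000 - (-1)·-3.0000) / (5) = 1.4000
  β = (10 - (1)·3.0000 - (1)·-3.0000) / (5) = 2.0000
  γ = (7 - (-1)·3.0000 - (2)·-2.0000) / (4) = 3.5000
Residual b − A·x = (-5.5000, -4.9000, -9.6000); ∞-norm = 9.6000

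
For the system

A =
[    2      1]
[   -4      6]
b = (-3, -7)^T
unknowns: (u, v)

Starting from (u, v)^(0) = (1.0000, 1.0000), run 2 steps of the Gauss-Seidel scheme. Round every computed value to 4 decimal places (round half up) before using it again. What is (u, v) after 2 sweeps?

(-0.2500, -1.3333)

Iteration 1:
  u = (-3 - (1)·1.0000) / (2) = -2.0000
  v = (-7 - (-4)·-2.0000) / (6) = -2.5000
Iteration 2:
  u = (-3 - (1)·-2.5000) / (2) = -0.2500
  v = (-7 - (-4)·-0.2500) / (6) = -1.3333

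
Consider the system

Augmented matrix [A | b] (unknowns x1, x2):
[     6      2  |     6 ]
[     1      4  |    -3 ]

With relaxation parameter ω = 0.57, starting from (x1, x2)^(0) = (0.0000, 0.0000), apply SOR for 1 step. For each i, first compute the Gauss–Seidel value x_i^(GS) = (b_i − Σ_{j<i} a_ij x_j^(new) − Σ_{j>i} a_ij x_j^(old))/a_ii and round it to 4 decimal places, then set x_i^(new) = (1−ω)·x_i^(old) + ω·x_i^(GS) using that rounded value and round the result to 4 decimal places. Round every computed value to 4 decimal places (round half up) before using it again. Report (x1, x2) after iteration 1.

Iteration 1:
  x1: GS value = (6 - (2)·0.0000) / (6) = 1.0000;  x1 ← (1−ω)·0.0000 + ω·1.0000 = 0.5700
  x2: GS value = (-3 - (1)·0.5700) / (4) = -0.8925;  x2 ← (1−ω)·0.0000 + ω·-0.8925 = -0.5087

(0.5700, -0.5087)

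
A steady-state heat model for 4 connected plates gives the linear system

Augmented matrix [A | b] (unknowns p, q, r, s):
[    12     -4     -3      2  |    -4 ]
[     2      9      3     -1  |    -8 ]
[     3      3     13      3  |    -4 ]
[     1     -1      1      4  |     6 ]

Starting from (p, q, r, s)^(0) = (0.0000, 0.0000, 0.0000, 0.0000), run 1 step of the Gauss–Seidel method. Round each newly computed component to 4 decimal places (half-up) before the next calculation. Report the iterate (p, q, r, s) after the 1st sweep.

Iteration 1:
  p = (-4 - (-4)·0.0000 - (-3)·0.0000 - (2)·0.0000) / (12) = -0.3333
  q = (-8 - (2)·-0.3333 - (3)·0.0000 - (-1)·0.0000) / (9) = -0.8148
  r = (-4 - (3)·-0.3333 - (3)·-0.8148 - (3)·0.0000) / (13) = -0.0427
  s = (6 - (1)·-0.3333 - (-1)·-0.8148 - (1)·-0.0427) / (4) = 1.3903

(-0.3333, -0.8148, -0.0427, 1.3903)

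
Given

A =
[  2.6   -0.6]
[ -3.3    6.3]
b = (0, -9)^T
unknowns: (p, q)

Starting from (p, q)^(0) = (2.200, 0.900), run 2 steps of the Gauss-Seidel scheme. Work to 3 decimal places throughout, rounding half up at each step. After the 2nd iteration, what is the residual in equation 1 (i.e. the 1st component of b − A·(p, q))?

Iteration 1:
  p = (0 - (-0.6)·0.900) / (2.6) = 0.208
  q = (-9 - (-3.3)·0.208) / (6.3) = -1.320
Iteration 2:
  p = (0 - (-0.6)·-1.320) / (2.6) = -0.305
  q = (-9 - (-3.3)·-0.305) / (6.3) = -1.588
Residual b − A·x = (-0.160, -0.002)

-0.160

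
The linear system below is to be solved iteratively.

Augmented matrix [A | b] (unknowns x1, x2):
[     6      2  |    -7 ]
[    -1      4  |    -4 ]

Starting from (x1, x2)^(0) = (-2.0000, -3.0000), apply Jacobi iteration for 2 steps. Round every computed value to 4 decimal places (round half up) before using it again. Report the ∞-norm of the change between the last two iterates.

0.5000

Iteration 1:
  x1 = (-7 - (2)·-3.0000) / (6) = -0.1667
  x2 = (-4 - (-1)·-2.0000) / (4) = -1.5000
Iteration 2:
  x1 = (-7 - (2)·-1.5000) / (6) = -0.6667
  x2 = (-4 - (-1)·-0.1667) / (4) = -1.0417
Change: (-0.5000, 0.4583) → max |·| = 0.5000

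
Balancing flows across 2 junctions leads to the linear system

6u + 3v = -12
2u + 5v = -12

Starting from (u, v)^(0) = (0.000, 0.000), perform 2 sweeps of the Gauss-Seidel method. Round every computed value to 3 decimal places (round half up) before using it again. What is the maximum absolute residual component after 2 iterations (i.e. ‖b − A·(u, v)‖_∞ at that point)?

Iteration 1:
  u = (-12 - (3)·0.000) / (6) = -2.000
  v = (-12 - (2)·-2.000) / (5) = -1.600
Iteration 2:
  u = (-12 - (3)·-1.600) / (6) = -1.200
  v = (-12 - (2)·-1.200) / (5) = -1.920
Residual b − A·x = (0.960, 0.000); ∞-norm = 0.960

0.960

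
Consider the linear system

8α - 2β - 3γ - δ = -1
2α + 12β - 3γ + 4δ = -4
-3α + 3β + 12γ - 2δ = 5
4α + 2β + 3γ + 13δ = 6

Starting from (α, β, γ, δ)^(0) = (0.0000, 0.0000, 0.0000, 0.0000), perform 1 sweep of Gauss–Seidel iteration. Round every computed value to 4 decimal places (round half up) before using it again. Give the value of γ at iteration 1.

Iteration 1:
  α = (-1 - (-2)·0.0000 - (-3)·0.0000 - (-1)·0.0000) / (8) = -0.1250
  β = (-4 - (2)·-0.1250 - (-3)·0.0000 - (4)·0.0000) / (12) = -0.3125
  γ = (5 - (-3)·-0.1250 - (3)·-0.3125 - (-2)·0.0000) / (12) = 0.4635
  δ = (6 - (4)·-0.1250 - (2)·-0.3125 - (3)·0.4635) / (13) = 0.4411

0.4635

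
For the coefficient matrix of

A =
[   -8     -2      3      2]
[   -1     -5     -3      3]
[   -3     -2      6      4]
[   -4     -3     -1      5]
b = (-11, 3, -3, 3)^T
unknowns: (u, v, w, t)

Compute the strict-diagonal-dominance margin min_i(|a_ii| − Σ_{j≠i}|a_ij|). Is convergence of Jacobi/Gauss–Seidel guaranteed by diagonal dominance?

-3

row 1: |-8| − (2+3+2) = 1
row 2: |-5| − (1+3+3) = -2
row 3: |6| − (3+2+4) = -3
row 4: |5| − (4+3+1) = -3
minimum over rows = -3 → not strictly diagonally dominant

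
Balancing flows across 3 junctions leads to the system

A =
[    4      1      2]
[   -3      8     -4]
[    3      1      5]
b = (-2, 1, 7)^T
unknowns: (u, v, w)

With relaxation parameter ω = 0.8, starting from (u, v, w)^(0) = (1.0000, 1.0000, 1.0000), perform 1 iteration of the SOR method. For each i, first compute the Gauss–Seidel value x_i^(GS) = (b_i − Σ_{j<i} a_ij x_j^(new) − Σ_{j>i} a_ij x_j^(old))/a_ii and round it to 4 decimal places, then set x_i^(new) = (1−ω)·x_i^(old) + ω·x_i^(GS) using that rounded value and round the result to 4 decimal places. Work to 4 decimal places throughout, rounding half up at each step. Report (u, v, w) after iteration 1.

Iteration 1:
  u: GS value = (-2 - (1)·1.0000 - (2)·1.0000) / (4) = -1.2500;  u ← (1−ω)·1.0000 + ω·-1.2500 = -0.8000
  v: GS value = (1 - (-3)·-0.8000 - (-4)·1.0000) / (8) = 0.3250;  v ← (1−ω)·1.0000 + ω·0.3250 = 0.4600
  w: GS value = (7 - (3)·-0.8000 - (1)·0.4600) / (5) = 1.7880;  w ← (1−ω)·1.0000 + ω·1.7880 = 1.6304

(-0.8000, 0.4600, 1.6304)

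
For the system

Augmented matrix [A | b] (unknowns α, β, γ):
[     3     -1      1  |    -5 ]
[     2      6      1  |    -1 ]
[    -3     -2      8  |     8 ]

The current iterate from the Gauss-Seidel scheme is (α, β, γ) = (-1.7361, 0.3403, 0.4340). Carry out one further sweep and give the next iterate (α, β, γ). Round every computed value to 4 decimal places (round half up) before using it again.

One sweep:
  α = (-5 - (-1)·0.3403 - (1)·0.4340) / (3) = -1.6979
  β = (-1 - (2)·-1.6979 - (1)·0.4340) / (6) = 0.3270
  γ = (8 - (-3)·-1.6979 - (-2)·0.3270) / (8) = 0.4450

(-1.6979, 0.3270, 0.4450)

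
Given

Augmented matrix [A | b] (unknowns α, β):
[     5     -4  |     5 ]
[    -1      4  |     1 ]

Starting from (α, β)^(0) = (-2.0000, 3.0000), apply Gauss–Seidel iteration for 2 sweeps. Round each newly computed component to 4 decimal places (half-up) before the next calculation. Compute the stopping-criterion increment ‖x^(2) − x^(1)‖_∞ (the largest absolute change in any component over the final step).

Iteration 1:
  α = (5 - (-4)·3.0000) / (5) = 3.4000
  β = (1 - (-1)·3.4000) / (4) = 1.1000
Iteration 2:
  α = (5 - (-4)·1.1000) / (5) = 1.8800
  β = (1 - (-1)·1.8800) / (4) = 0.7200
Change: (-1.5200, -0.3800) → max |·| = 1.5200

1.5200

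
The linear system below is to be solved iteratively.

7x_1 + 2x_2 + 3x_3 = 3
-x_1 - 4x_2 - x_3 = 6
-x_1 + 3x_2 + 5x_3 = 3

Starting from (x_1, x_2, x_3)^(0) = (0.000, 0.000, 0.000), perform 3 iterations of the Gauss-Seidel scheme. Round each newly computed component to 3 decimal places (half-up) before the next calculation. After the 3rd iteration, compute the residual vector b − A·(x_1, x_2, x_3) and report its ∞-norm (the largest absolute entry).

Iteration 1:
  x_1 = (3 - (2)·0.000 - (3)·0.000) / (7) = 0.429
  x_2 = (6 - (-1)·0.429 - (-1)·0.000) / (-4) = -1.607
  x_3 = (3 - (-1)·0.429 - (3)·-1.607) / (5) = 1.650
Iteration 2:
  x_1 = (3 - (2)·-1.607 - (3)·1.650) / (7) = 0.181
  x_2 = (6 - (-1)·0.181 - (-1)·1.650) / (-4) = -1.958
  x_3 = (3 - (-1)·0.181 - (3)·-1.958) / (5) = 1.811
Iteration 3:
  x_1 = (3 - (2)·-1.958 - (3)·1.811) / (7) = 0.212
  x_2 = (6 - (-1)·0.212 - (-1)·1.811) / (-4) = -2.006
  x_3 = (3 - (-1)·0.212 - (3)·-2.006) / (5) = 1.846
Residual b − A·x = (-0.010, 0.034, 0.000); ∞-norm = 0.034

0.034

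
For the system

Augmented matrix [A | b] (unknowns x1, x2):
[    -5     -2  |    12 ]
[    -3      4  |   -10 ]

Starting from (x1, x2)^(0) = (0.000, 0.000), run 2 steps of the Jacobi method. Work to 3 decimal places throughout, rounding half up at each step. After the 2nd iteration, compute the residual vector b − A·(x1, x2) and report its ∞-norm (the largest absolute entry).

Iteration 1:
  x1 = (12 - (-2)·0.000) / (-5) = -2.400
  x2 = (-10 - (-3)·0.000) / (4) = -2.500
Iteration 2:
  x1 = (12 - (-2)·-2.500) / (-5) = -1.400
  x2 = (-10 - (-3)·-2.400) / (4) = -4.300
Residual b − A·x = (-3.600, 3.000); ∞-norm = 3.600

3.600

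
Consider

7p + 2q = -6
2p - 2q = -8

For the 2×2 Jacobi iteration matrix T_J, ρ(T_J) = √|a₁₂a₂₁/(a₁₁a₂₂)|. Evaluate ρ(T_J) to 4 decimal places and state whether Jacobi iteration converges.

a₁₂a₂₁/(a₁₁a₂₂) = (2)·(2) / ((7)·(-2)) = -0.285714
ρ = √|-0.285714| = √0.285714 = 0.5345
ρ < 1, so Jacobi converges

0.5345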